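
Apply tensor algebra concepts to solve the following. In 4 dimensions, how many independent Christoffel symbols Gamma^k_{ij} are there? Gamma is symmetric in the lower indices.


Christoffel symbols Gamma^k_{ij} are symmetric in i,j, so there are d * d(d+1)/2 independent symbols.
d = 4
d(d+1)/2 = 4 * 5 / 2 = 10
Total = 4 * 10 = 40

40


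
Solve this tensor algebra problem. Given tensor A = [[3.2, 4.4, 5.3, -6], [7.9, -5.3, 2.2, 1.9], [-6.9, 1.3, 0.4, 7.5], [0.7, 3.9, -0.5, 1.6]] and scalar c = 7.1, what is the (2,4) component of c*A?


Scalar multiplication: (cA)_{ij} = c * A_{ij}.
c = 7.1
A_{24} = 1.9
(cA)_{24} = 7.1 * 1.9 = 13.49

13.49


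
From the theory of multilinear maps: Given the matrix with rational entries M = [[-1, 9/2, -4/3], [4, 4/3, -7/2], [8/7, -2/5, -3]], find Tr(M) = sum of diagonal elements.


The trace is the sum of diagonal entries.
Diagonal: M[1,1] = -1, M[2,2] = 4/3, M[3,3] = -3
Tr(M) = -1 + 4/3 + -3
Computing step by step:
After adding M[1,1]: -1
After adding M[2,2]: 1/3
After adding M[3,3]: -8/3
Tr(M) = -8/3

-8/3


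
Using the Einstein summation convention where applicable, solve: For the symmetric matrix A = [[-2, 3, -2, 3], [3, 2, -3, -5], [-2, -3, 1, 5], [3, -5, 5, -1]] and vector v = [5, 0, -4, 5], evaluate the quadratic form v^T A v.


First compute Av:
(Av)_1 = -2*5 + 3*0 + -2*-4 + 3*5 = 13
(Av)_2 = 3*5 + 2*0 + -3*-4 + -5*5 = 2
(Av)_3 = -2*5 + -3*0 + 1*-4 + 5*5 = 11
(Av)_4 = 3*5 + -5*0 + 5*-4 + -1*5 = -10
Av = [13, 2, 11, -10]
Then v^T (Av) = 5*13 + 0*2 + -4*11 + 5*-10
= 65 + 0 + -44 + -50 = -29

-29


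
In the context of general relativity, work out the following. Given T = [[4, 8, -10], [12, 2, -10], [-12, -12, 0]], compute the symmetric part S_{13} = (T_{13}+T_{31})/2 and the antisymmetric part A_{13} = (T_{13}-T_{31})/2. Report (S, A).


T_{13} = -10
T_{31} = -12
S_{13} = (-10 + -12)/2 = -22/2 = -11
A_{13} = (-10 - -12)/2 = 2/2 = 1
Check: S + A = -11 + 1 = -10 = T_{13}.

(-11, 1)


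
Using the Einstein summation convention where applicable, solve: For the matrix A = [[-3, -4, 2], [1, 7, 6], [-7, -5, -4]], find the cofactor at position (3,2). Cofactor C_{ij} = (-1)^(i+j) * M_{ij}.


To find cofactor C_{32}, delete row 3 and column 2.
The resulting 2x2 submatrix is: [[-3, 2], [1, 6]]
Minor M_{32} = -3*6 - 2*1
  = -18 - 2 = -20
Sign = (-1)^(3+2) = (-1)^5 = -1
Cofactor C_{32} = -1 * -20 = 20

20


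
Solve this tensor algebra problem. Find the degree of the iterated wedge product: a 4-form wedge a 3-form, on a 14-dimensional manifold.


The degree of a wedge product is the sum of the degrees of the individual forms.
Degrees: 4, 3
Total degree = 4 + 3 = 7

7


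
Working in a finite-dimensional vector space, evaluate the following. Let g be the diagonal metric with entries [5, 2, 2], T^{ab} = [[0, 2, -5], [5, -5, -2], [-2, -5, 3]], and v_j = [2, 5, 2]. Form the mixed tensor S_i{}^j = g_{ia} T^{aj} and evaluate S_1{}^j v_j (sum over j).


Step 1: lower the first index. For a diagonal metric, g_{ia} T^{aj} = g_{ii} T^{ij} (no sum on i).
g_{11} = 5
S_1{}^1 = 5 * T^{11} = 5 * 0 = 0
S_1{}^2 = 5 * T^{12} = 5 * 2 = 10
S_1{}^3 = 5 * T^{13} = 5 * -5 = -25
Step 2: contract S_1{}^j with v_j.
S_1{}^1 * v_1 = 0 * 2 = 0
S_1{}^2 * v_2 = 10 * 5 = 50
S_1{}^3 * v_3 = -25 * 2 = -50
Result = 0 + 50 + -50 = 0

0


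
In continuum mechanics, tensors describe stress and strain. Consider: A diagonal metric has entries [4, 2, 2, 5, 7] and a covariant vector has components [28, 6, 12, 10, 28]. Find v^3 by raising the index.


To raise an index with a diagonal metric: v^i = v_i / g_{ii}.
For index 3: v_3 = 12, g_{33} = 2
v^3 = 12 / 2 = 6

6


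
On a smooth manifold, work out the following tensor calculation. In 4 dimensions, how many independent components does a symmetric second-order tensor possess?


A symmetric rank-2 tensor in d dimensions has d(d+1)/2 independent components.
d = 4
d(d+1)/2 = 4 * 5 / 2 = 20 / 2 = 10

10


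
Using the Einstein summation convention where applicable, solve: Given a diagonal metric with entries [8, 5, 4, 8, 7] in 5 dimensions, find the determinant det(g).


For a diagonal metric, the determinant is the product of diagonal entries.
Diagonal entries: 8, 5, 4, 8, 7
det(g) = 8 * 5 * 4 * 8 * 7 = 8960

8960


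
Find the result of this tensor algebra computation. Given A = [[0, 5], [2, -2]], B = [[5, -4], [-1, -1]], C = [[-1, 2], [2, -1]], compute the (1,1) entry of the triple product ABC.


(ABC)_{11} = sum_m (AB)_{1m} C_{m1}. First compute row 1 of AB.
(AB)_{11} = 0*5 + 5*-1 = -5
(AB)_{12} = 0*-4 + 5*-1 = -5
Now contract with column 1 of C:
(AB)_{11} * C_{11} = -5 * -1 = 5
(AB)_{12} * C_{21} = -5 * 2 = -10
(ABC)_{11} = 5 + -10 = -5

-5


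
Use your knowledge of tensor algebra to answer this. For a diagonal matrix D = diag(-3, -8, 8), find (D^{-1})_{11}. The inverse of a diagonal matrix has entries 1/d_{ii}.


For a diagonal matrix, the inverse has entries (D^{-1})_{ii} = 1/d_{ii}.
The diagonal entries are: d_{11} = -3, d_{22} = -8, d_{33} = 8
We need (D^{-1})_{11} = 1/d_{11} = 1/-3 = -1/3

-1/3


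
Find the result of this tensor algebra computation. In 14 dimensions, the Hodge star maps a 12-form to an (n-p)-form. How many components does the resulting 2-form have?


The Hodge dual of a p-form on an n-dimensional manifold is an (n-p)-form.
n = 14, p = 12, so dual degree = 14 - 12 = 2
The number of components is C(n, n-p) = C(14, 2) = 91

91


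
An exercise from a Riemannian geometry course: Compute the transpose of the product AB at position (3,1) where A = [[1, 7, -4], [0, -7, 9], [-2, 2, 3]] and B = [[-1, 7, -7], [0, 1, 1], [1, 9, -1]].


(AB)^T_{ij} = (AB)_{ji} = sum_k A_{jk} B_{ki}.
For i=3, j=1 we need (AB)_{13}:
A_{11} * B_{13} = 1 * -7 = -7
A_{12} * B_{23} = 7 * 1 = 7
A_{13} * B_{33} = -4 * -1 = 4
Sum = -7 + 7 + 4 = 4

4


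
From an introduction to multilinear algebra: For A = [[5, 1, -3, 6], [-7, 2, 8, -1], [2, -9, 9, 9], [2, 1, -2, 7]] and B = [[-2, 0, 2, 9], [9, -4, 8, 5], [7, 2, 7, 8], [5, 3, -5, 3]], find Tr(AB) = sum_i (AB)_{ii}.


Tr(AB) = sum_i (AB)_{ii} where (AB)_{ii} = sum_k A_{ik} B_{ki}.
(AB)_{11} = 5*-2 + 1*9 + -3*7 + 6*5 = 8
(AB)_{22} = -7*0 + 2*-4 + 8*2 + -1*3 = 5
(AB)_{33} = 2*2 + -9*8 + 9*7 + 9*-5 = -50
(AB)_{44} = 2*9 + 1*5 + -2*8 + 7*3 = 28
Tr(AB) = 8 + 5 + -50 + 28 = -9

-9


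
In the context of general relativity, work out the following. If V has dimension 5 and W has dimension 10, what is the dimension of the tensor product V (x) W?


The dimension of a tensor product is the product of dimensions.
dim(V) = 5, dim(W) = 10
dim(V (x) W) = 5 * 10 = 50

50


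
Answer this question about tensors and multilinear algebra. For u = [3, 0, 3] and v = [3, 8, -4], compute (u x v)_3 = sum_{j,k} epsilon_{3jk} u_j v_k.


(u x v)_3 = sum_{j,k} epsilon_{3jk} u_j v_k. Only permutations of (1,2,3) contribute; the two non-zero terms are:
eps_{312} u_1 v_2 = 1 * 3 * 8 = 24
eps_{321} u_2 v_1 = -1 * 0 * 3 = 0
(u x v)_3 = 24

24


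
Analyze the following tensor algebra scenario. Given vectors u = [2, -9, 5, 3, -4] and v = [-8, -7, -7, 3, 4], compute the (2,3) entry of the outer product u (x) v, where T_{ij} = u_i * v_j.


The outer product entry T_{ij} = u_i * v_j.
We need i=2, j=3.
u_2 = -9, v_3 = -7
T_{2,3} = -9 * -7 = 63

63


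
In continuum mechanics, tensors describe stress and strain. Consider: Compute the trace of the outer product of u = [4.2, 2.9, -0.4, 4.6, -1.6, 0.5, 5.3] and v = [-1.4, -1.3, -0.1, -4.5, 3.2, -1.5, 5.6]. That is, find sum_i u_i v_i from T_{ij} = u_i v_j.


The outer product gives T_{ij} = u_i v_j.
The trace (contraction) is Tr(T) = sum_i T_{ii} = sum_i u_i v_i.
Diagonal entries:
T_{11} = u_1 * v_1 = 4.2 * -1.4 = -5.88
T_{22} = u_2 * v_2 = 2.9 * -1.3 = -3.77
T_{33} = u_3 * v_3 = -0.4 * -0.1 = 0.04
T_{44} = u_4 * v_4 = 4.6 * -4.5 = -20.7
T_{55} = u_5 * v_5 = -1.6 * 3.2 = -5.12
T_{66} = u_6 * v_6 = 0.5 * -1.5 = -0.75
T_{77} = u_7 * v_7 = 5.3 * 5.6 = 29.68
Tr(T) = -5.88 + -3.77 + 0.04 + -20.7 + -5.12 + -0.75 + 29.68 = -6.5

-6.5


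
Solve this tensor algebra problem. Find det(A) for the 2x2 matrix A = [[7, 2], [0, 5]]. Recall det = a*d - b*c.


For a 2x2 matrix [[a, b], [c, d]], det = a*d - b*c.
a = 7, b = 2, c = 0, d = 5
a*d = 7 * 5 = 35
b*c = 2 * 0 = 0
det = 35 - 0 = 35

35


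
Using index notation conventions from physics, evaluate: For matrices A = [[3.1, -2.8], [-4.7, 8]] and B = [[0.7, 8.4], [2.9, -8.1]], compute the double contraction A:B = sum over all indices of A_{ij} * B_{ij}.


A:B = sum over all i,j of A_{ij} * B_{ij}.
Row 1: 3.1*0.7=2.17, -2.8*8.4=-23.52 => row sum = -21.35
Row 2: -4.7*2.9=-13.63, 8*-8.1=-64.8 => row sum = -78.43
Total = -21.35 + -78.43 = -99.78

-99.78


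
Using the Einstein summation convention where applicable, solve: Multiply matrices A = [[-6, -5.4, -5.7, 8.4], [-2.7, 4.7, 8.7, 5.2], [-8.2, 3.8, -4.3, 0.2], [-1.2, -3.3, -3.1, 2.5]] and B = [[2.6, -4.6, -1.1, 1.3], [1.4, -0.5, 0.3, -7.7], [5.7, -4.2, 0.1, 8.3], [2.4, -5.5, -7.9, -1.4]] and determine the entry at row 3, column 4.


(AB)_{ij} = sum_k A_{ik} B_{kj}.
For i=3, j=4:
A_{31} * B_{14} = -8.2 * 1.3 = -10.66
A_{32} * B_{24} = 3.8 * -7.7 = -29.26
A_{33} * B_{34} = -4.3 * 8.3 = -35.69
A_{34} * B_{44} = 0.2 * -1.4 = -0.28
Sum = -10.66 + -29.26 + -35.69 + -0.28 = -75.89

-75.89


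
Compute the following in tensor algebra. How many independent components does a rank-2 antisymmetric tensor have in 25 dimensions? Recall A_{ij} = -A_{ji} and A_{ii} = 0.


An antisymmetric rank-2 tensor satisfies A_{ij} = -A_{ji}, so diagonal entries are zero.
The independent components are the upper-triangular entries: C(n, 2) = n(n-1)/2.
n = 25
C(25, 2) = 25 * 24 / 2 = 600 / 2 = 300

300


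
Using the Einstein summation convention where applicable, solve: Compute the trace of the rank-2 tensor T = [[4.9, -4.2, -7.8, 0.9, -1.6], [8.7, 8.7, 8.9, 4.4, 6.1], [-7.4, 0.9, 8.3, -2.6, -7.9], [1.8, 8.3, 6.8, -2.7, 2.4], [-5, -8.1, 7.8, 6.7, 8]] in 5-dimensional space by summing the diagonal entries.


The contraction (trace) of a rank-2 tensor is the sum of its diagonal elements.
Diagonal entries: A[1,1] = 4.9, A[2,2] = 8.7, A[3,3] = 8.3, A[4,4] = -2.7, A[5,5] = 8
Tr(A) = 4.9 + 8.7 + 8.3 + -2.7 + 8 = 27.2

27.2


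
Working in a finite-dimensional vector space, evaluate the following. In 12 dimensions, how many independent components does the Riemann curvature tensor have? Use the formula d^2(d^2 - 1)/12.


The Riemann tensor in d dimensions has d^2(d^2 - 1)/12 independent components.
d = 12, so d^2 = 144
d^2 - 1 = 143
d^2(d^2 - 1) = 144 * 143 = 20592
Divide by 12: 20592 / 12 = 1716

1716


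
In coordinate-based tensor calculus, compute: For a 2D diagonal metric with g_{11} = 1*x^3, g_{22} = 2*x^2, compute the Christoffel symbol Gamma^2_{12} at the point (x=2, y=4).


For a diagonal metric, Gamma^k_{ij} = (1/2) g^{kk} (dg_{ik}/dx_j + dg_{jk}/dx_i - dg_{ij}/dx_k).
The metric is diagonal, so g_{ab} = 0 for a != b.
At the given point: g_{11} = 8, g_{22} = 8
g^{22} = 1/8
dg_{12}/dx_2 = 0 (off-diagonal)
dg_{22}/dx_1 = dg_{22}/dx_1 = 8
dg_{12}/dx_2 = 0 (off-diagonal)
Numerator = 0 + 8 - 0 = 8
Gamma^2_{12} = 8 / (2 * 8) = 1/2

1/2


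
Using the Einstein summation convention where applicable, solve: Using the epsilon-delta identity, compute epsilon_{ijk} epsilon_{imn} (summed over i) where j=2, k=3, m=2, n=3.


Using the identity: epsilon_{ijk} epsilon_{imn} = delta_{jm} delta_{kn} - delta_{jn} delta_{km}.
delta_{22} = 1
delta_{33} = 1
delta_{23} = 0
delta_{32} = 0
Result = 1 * 1 - 0 * 0 = 1 - 0 = 1

1


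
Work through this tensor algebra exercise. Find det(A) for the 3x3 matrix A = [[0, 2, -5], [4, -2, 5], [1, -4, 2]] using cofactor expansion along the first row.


Expanding along the first row, det(A) = a11*M_11 - a12*M_12 + a13*M_13, where M_1j is the (1,j) minor.
Minor M_11 = -2*2 - 5*-4 = 16
Minor M_12 = 4*2 - 5*1 = 3
Minor M_13 = 4*-4 - -2*1 = -14
det = 0*(16) - 2*(3) + -5*(-14)
    = 0 - 6 + 70
    = 64

64


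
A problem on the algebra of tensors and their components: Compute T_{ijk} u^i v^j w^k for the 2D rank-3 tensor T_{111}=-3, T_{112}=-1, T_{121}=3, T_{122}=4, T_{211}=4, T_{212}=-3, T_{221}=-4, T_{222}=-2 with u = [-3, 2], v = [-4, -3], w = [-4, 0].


S = sum over i,j,k of T_{ijk} u_i v_j w_k. Expanding all 8 terms:
T_{111}*u_1*v_1*w_1 = -3*-3*-4*-4 = 144  (running total: 144)
T_{112}*u_1*v_1*w_2 = -1*-3*-4*0 = 0  (running total: 144)
T_{121}*u_1*v_2*w_1 = 3*-3*-3*-4 = -108  (running total: 36)
T_{122}*u_1*v_2*w_2 = 4*-3*-3*0 = 0  (running total: 36)
T_{211}*u_2*v_1*w_1 = 4*2*-4*-4 = 128  (running total: 164)
T_{212}*u_2*v_1*w_2 = -3*2*-4*0 = 0  (running total: 164)
T_{221}*u_2*v_2*w_1 = -4*2*-3*-4 = -96  (running total: 68)
T_{222}*u_2*v_2*w_2 = -2*2*-3*0 = 0  (running total: 68)
S = 68

68


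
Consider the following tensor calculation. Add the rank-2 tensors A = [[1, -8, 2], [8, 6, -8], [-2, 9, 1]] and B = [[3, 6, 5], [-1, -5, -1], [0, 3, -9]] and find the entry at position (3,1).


Tensor addition is component-wise: (A + B)_{ij} = A_{ij} + B_{ij}.
A_{31} = -2
B_{31} = 0
(A + B)_{31} = -2 + 0 = -2

-2


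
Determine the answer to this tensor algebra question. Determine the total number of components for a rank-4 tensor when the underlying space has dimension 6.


The number of components of a rank-r tensor in d dimensions is d^r.
Here d = 6 and r = 4.
6^4 = 1296

1296


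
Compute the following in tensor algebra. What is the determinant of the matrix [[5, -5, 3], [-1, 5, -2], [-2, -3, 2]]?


Expanding along the first row, det(A) = a11*M_11 - a12*M_12 + a13*M_13, where M_1j is the (1,j) minor.
Minor M_11 = 5*2 - -2*-3 = 4
Minor M_12 = -1*2 - -2*-2 = -6
Minor M_13 = -1*-3 - 5*-2 = 13
det = 5*(4) - -5*(-6) + 3*(13)
    = 20 - 30 + 39
    = 29

29


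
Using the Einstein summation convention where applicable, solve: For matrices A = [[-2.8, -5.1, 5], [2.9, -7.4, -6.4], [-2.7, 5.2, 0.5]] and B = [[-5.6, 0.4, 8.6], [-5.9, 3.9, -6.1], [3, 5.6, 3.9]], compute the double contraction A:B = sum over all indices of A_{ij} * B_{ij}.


A:B = sum over all i,j of A_{ij} * B_{ij}.
Row 1: -2.8*-5.6=15.68, -5.1*0.4=-2.04, 5*8.6=43 => row sum = 56.64
Row 2: 2.9*-5.9=-17.11, -7.4*3.9=-28.86, -6.4*-6.1=39.04 => row sum = -6.93
Row 3: -2.7*3=-8.1, 5.2*5.6=29.12, 0.5*3.9=1.95 => row sum = 22.97
Total = 56.64 + -6.93 + 22.97 = 72.68

72.68


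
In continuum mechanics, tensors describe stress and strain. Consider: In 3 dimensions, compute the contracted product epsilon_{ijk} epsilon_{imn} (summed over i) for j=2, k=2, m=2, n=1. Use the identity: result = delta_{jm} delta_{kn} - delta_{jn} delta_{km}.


Using the identity: epsilon_{ijk} epsilon_{imn} = delta_{jm} delta_{kn} - delta_{jn} delta_{km}.
delta_{22} = 1
delta_{21} = 0
delta_{21} = 0
delta_{22} = 1
Result = 1 * 0 - 0 * 1 = 0 - 0 = 0

0


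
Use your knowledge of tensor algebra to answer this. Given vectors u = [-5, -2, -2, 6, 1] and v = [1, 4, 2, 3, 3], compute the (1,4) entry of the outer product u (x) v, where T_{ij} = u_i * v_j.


The outer product entry T_{ij} = u_i * v_j.
We need i=1, j=4.
u_1 = -5, v_4 = 3
T_{1,4} = -5 * 3 = -15

-15


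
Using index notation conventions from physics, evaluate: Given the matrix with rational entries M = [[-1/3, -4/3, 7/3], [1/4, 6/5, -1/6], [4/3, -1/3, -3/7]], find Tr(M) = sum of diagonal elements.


The trace is the sum of diagonal entries.
Diagonal: M[1,1] = -1/3, M[2,2] = 6/5, M[3,3] = -3/7
Tr(M) = -1/3 + 6/5 + -3/7
Computing step by step:
After adding M[1,1]: -1/3
After adding M[2,2]: 13/15
After adding M[3,3]: 46/105
Tr(M) = 46/105

46/105


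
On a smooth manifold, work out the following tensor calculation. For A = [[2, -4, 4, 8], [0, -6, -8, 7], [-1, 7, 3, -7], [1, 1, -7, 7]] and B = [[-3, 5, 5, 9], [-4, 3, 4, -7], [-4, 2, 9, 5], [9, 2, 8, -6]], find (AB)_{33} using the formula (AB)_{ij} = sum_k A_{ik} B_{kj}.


(AB)_{ij} = sum_k A_{ik} B_{kj}.
For i=3, j=3:
A_{31} * B_{13} = -1 * 5 = -5
A_{32} * B_{23} = 7 * 4 = 28
A_{33} * B_{33} = 3 * 9 = 27
A_{34} * B_{43} = -7 * 8 = -56
Sum = -5 + 28 + 27 + -56 = -6

-6


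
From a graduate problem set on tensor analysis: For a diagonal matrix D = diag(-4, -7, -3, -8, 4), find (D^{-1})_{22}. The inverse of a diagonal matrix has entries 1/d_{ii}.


For a diagonal matrix, the inverse has entries (D^{-1})_{ii} = 1/d_{ii}.
The diagonal entries are: d_{11} = -4, d_{22} = -7, d_{33} = -3, d_{44} = -8, d_{55} = 4
We need (D^{-1})_{22} = 1/d_{22} = 1/-7 = -1/7

-1/7


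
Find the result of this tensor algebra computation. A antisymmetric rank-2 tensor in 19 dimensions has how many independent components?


A antisymmetric rank-2 tensor in d dimensions has d(d-1)/2 independent components.
d = 19
d(d-1)/2 = 19 * 18 / 2 = 342 / 2 = 171

171


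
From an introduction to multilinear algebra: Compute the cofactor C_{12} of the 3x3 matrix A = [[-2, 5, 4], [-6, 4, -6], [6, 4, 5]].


To find cofactor C_{12}, delete row 1 and column 2.
The resulting 2x2 submatrix is: [[-6, -6], [6, 5]]
Minor M_{12} = -6*5 - -6*6
  = -30 - -36 = 6
Sign = (-1)^(1+2) = (-1)^3 = -1
Cofactor C_{12} = -1 * 6 = -6

-6


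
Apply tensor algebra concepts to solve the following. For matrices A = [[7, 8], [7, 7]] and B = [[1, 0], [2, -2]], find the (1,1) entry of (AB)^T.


(AB)^T_{ij} = (AB)_{ji} = sum_k A_{jk} B_{ki}.
For i=1, j=1 we need (AB)_{11}:
A_{11} * B_{11} = 7 * 1 = 7
A_{12} * B_{21} = 8 * 2 = 16
Sum = 7 + 16 = 23

23


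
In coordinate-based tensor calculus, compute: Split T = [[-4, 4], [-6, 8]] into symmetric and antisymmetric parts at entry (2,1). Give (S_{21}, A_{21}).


T_{21} = -6
T_{12} = 4
S_{21} = (-6 + 4)/2 = -2/2 = -1
A_{21} = (-6 - 4)/2 = -10/2 = -5
Check: S + A = -1 + -5 = -6 = T_{21}.

(-1, -5)


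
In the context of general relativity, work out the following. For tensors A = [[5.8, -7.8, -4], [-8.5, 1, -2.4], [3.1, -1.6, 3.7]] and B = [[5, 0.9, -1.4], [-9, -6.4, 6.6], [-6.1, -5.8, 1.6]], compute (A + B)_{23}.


Tensor addition is component-wise: (A + B)_{ij} = A_{ij} + B_{ij}.
A_{23} = -2.4
B_{23} = 6.6
(A + B)_{23} = -2.4 + 6.6 = 4.2

4.2


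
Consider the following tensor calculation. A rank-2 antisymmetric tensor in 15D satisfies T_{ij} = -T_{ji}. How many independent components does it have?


An antisymmetric rank-2 tensor satisfies A_{ij} = -A_{ji}, so diagonal entries are zero.
The independent components are the upper-triangular entries: C(n, 2) = n(n-1)/2.
n = 15
C(15, 2) = 15 * 14 / 2 = 210 / 2 = 105

105


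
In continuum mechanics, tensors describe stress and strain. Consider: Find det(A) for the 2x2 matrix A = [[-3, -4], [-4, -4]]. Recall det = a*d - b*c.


For a 2x2 matrix [[a, b], [c, d]], det = a*d - b*c.
a = -3, b = -4, c = -4, d = -4
a*d = -3 * -4 = 12
b*c = -4 * -4 = 16
det = 12 - 16 = -4

-4


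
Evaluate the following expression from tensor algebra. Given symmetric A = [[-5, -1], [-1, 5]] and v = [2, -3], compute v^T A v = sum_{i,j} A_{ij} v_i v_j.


First compute Av:
(Av)_1 = -5*2 + -1*-3 = -7
(Av)_2 = -1*2 + 5*-3 = -17
Av = [-7, -17]
Then v^T (Av) = 2*-7 + -3*-17
= -14 + 51 = 37

37


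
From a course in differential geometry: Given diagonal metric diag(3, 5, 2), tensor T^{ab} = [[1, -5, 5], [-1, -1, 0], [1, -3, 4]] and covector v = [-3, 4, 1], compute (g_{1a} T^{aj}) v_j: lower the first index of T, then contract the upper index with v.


Step 1: lower the first index. For a diagonal metric, g_{ia} T^{aj} = g_{ii} T^{ij} (no sum on i).
g_{11} = 3
S_1{}^1 = 3 * T^{11} = 3 * 1 = 3
S_1{}^2 = 3 * T^{12} = 3 * -5 = -15
S_1{}^3 = 3 * T^{13} = 3 * 5 = 15
Step 2: contract S_1{}^j with v_j.
S_1{}^1 * v_1 = 3 * -3 = -9
S_1{}^2 * v_2 = -15 * 4 = -60
S_1{}^3 * v_3 = 15 * 1 = 15
Result = -9 + -60 + 15 = -54

-54


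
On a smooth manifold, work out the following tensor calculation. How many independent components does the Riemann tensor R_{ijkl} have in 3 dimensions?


The Riemann tensor in d dimensions has d^2(d^2 - 1)/12 independent components.
d = 3, so d^2 = 9
d^2 - 1 = 8
d^2(d^2 - 1) = 9 * 8 = 72
Divide by 12: 72 / 12 = 6

6


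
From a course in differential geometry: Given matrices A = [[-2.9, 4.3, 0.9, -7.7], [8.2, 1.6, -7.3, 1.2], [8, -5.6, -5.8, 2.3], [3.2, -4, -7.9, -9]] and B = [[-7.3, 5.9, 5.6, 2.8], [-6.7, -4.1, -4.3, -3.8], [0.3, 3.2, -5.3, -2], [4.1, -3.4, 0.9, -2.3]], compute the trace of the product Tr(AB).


Tr(AB) = sum_i (AB)_{ii} where (AB)_{ii} = sum_k A_{ik} B_{ki}.
(AB)_{11} = -2.9*-7.3 + 4.3*-6.7 + 0.9*0.3 + -7.7*4.1 = -38.94
(AB)_{22} = 8.2*5.9 + 1.6*-4.1 + -7.3*3.2 + 1.2*-3.4 = 14.38
(AB)_{33} = 8*5.6 + -5.6*-4.3 + -5.8*-5.3 + 2.3*0.9 = 101.69
(AB)_{44} = 3.2*2.8 + -4*-3.8 + -7.9*-2 + -9*-2.3 = 60.66
Tr(AB) = -38.94 + 14.38 + 101.69 + 60.66 = 137.79

137.79


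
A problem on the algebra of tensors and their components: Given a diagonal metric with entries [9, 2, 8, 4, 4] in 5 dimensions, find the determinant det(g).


For a diagonal metric, the determinant is the product of diagonal entries.
Diagonal entries: 9, 2, 8, 4, 4
det(g) = 9 * 2 * 8 * 4 * 4 = 2304

2304


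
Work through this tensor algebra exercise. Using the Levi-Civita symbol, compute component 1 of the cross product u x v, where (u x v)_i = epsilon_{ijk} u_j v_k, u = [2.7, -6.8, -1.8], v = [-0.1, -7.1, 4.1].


(u x v)_1 = sum_{j,k} epsilon_{1jk} u_j v_k. Only permutations of (1,2,3) contribute; the two non-zero terms are:
eps_{123} u_2 v_3 = 1 * -6.8 * 4.1 = -27.88
eps_{132} u_3 v_2 = -1 * -1.8 * -7.1 = -12.78
(u x v)_1 = -40.66

-40.66


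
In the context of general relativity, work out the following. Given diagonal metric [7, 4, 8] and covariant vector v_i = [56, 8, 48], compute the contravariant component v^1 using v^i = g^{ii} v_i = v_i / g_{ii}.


To raise an index with a diagonal metric: v^i = v_i / g_{ii}.
For index 1: v_1 = 56, g_{11} = 7
v^1 = 56 / 7 = 8

8


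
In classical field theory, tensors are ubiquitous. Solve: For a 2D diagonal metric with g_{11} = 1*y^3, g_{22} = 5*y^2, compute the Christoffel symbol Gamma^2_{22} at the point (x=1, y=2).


For a diagonal metric, Gamma^k_{ij} = (1/2) g^{kk} (dg_{ik}/dx_j + dg_{jk}/dx_i - dg_{ij}/dx_k).
The metric is diagonal, so g_{ab} = 0 for a != b.
At the given point: g_{11} = 8, g_{22} = 20
g^{22} = 1/20
dg_{22}/dx_2 = dg_{22}/dx_2 = 20
dg_{22}/dx_2 = dg_{22}/dx_2 = 20
dg_{22}/dx_2 = dg_{22}/dx_2 = 20
Numerator = 20 + 20 - 20 = 20
Gamma^2_{22} = 20 / (2 * 20) = 1/2

1/2


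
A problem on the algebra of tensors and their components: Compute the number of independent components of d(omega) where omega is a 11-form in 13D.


The exterior derivative of a p-form is a (p+1)-form.
Its number of independent components is C(n, p+1).
n = 13, p+1 = 12
C(13, 12) = 13

13


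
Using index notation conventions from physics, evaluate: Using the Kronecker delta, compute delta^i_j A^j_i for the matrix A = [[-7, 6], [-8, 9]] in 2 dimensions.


The contraction (trace) of a rank-2 tensor is the sum of its diagonal elements.
Diagonal entries: A[1,1] = -7, A[2,2] = 9
Tr(A) = -7 + 9 = 2

2


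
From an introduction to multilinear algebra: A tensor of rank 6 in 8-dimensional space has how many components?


The number of components of a rank-r tensor in d dimensions is d^r.
Here d = 8 and r = 6.
8^6 = 262144

262144


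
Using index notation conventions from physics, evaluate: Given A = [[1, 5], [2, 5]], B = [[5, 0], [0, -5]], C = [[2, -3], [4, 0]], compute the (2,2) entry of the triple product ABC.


(ABC)_{22} = sum_m (AB)_{2m} C_{m2}. First compute row 2 of AB.
(AB)_{21} = 2*5 + 5*0 = 10
(AB)_{22} = 2*0 + 5*-5 = -25
Now contract with column 2 of C:
(AB)_{21} * C_{12} = 10 * -3 = -30
(AB)_{22} * C_{22} = -25 * 0 = 0
(ABC)_{22} = -30 + 0 = -30

-30


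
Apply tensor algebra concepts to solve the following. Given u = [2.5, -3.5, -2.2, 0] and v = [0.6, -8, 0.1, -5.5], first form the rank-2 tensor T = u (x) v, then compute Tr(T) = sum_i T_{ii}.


The outer product gives T_{ij} = u_i v_j.
The trace (contraction) is Tr(T) = sum_i T_{ii} = sum_i u_i v_i.
Diagonal entries:
T_{11} = u_1 * v_1 = 2.5 * 0.6 = 1.5
T_{22} = u_2 * v_2 = -3.5 * -8 = 28
T_{33} = u_3 * v_3 = -2.2 * 0.1 = -0.22
T_{44} = u_4 * v_4 = 0 * -5.5 = 0
Tr(T) = 1.5 + 28 + -0.22 + 0 = 29.28

29.28


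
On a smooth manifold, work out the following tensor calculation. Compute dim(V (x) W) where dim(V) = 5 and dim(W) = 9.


The dimension of a tensor product is the product of dimensions.
dim(V) = 5, dim(W) = 9
dim(V (x) W) = 5 * 9 = 45

45


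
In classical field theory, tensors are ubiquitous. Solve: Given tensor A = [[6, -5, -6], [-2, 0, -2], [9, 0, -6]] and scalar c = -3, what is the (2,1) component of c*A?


Scalar multiplication: (cA)_{ij} = c * A_{ij}.
c = -3
A_{21} = -2
(cA)_{21} = -3 * -2 = 6

6


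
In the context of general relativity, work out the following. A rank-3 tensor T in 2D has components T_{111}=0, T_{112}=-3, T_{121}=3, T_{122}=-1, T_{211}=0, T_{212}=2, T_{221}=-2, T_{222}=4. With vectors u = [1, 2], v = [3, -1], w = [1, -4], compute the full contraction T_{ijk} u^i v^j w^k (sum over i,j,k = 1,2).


S = sum over i,j,k of T_{ijk} u_i v_j w_k. Expanding all 8 terms:
T_{111}*u_1*v_1*w_1 = 0*1*3*1 = 0  (running total: 0)
T_{112}*u_1*v_1*w_2 = -3*1*3*-4 = 36  (running total: 36)
T_{121}*u_1*v_2*w_1 = 3*1*-1*1 = -3  (running total: 33)
T_{122}*u_1*v_2*w_2 = -1*1*-1*-4 = -4  (running total: 29)
T_{211}*u_2*v_1*w_1 = 0*2*3*1 = 0  (running total: 29)
T_{212}*u_2*v_1*w_2 = 2*2*3*-4 = -48  (running total: -19)
T_{221}*u_2*v_2*w_1 = -2*2*-1*1 = 4  (running total: -15)
T_{222}*u_2*v_2*w_2 = 4*2*-1*-4 = 32  (running total: 17)
S = 17

17


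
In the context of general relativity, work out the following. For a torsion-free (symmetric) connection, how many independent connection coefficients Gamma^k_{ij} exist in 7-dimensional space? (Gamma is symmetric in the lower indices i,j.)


Christoffel symbols Gamma^k_{ij} are symmetric in i,j, so there are d * d(d+1)/2 independent symbols.
d = 7
d(d+1)/2 = 7 * 8 / 2 = 28
Total = 7 * 28 = 196

196


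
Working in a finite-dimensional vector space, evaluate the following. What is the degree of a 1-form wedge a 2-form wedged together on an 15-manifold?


The degree of a wedge product is the sum of the degrees of the individual forms.
Degrees: 1, 2
Total degree = 1 + 2 = 3

3


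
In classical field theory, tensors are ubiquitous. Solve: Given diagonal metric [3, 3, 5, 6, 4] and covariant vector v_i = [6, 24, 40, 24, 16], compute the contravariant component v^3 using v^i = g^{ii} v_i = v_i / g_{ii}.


To raise an index with a diagonal metric: v^i = v_i / g_{ii}.
For index 3: v_3 = 40, g_{33} = 5
v^3 = 40 / 5 = 8

8


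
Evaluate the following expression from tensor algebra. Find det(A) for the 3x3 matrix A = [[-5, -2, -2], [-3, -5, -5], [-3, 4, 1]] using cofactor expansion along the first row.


Expanding along the first row, det(A) = a11*M_11 - a12*M_12 + a13*M_13, where M_1j is the (1,j) minor.
Minor M_11 = -5*1 - -5*4 = 15
Minor M_12 = -3*1 - -5*-3 = -18
Minor M_13 = -3*4 - -5*-3 = -27
det = -5*(15) - -2*(-18) + -2*(-27)
    = -75 - 36 + 54
    = -57

-57


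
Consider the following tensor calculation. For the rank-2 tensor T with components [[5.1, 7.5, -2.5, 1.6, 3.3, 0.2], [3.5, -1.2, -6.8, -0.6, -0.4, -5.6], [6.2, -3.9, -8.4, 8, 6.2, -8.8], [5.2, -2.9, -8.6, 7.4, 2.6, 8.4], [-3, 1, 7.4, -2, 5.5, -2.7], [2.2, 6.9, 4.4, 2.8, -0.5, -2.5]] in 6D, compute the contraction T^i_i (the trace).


The contraction (trace) of a rank-2 tensor is the sum of its diagonal elements.
Diagonal entries: A[1,1] = 5.1, A[2,2] = -1.2, A[3,3] = -8.4, A[4,4] = 7.4, A[5,5] = 5.5, A[6,6] = -2.5
Tr(A) = 5.1 + -1.2 + -8.4 + 7.4 + 5.5 + -2.5 = 5.9

5.9


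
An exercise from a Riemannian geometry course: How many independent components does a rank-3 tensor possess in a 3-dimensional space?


The number of components of a rank-r tensor in d dimensions is d^r.
Here d = 3 and r = 3.
3^3 = 27

27


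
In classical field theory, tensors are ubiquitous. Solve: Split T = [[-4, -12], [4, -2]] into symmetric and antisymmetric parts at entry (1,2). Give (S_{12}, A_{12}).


T_{12} = -12
T_{21} = 4
S_{12} = (-12 + 4)/2 = -8/2 = -4
A_{12} = (-12 - 4)/2 = -16/2 = -8
Check: S + A = -4 + -8 = -12 = T_{12}.

(-4, -8)


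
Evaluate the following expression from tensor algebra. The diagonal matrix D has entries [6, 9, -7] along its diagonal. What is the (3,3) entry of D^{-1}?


For a diagonal matrix, the inverse has entries (D^{-1})_{ii} = 1/d_{ii}.
The diagonal entries are: d_{11} = 6, d_{22} = 9, d_{33} = -7
We need (D^{-1})_{33} = 1/d_{33} = 1/-7 = -1/7

-1/7


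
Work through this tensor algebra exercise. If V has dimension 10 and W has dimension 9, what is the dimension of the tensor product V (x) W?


The dimension of a tensor product is the product of dimensions.
dim(V) = 10, dim(W) = 9
dim(V (x) W) = 10 * 9 = 90

90


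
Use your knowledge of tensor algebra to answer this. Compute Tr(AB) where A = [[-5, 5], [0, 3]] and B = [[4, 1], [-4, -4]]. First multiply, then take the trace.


Tr(AB) = sum_i (AB)_{ii} where (AB)_{ii} = sum_k A_{ik} B_{ki}.
(AB)_{11} = -5*4 + 5*-4 = -40
(AB)_{22} = 0*1 + 3*-4 = -12
Tr(AB) = -40 + -12 = -52

-52


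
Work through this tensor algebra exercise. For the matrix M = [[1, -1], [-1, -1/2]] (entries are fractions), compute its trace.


The trace is the sum of diagonal entries.
Diagonal: M[1,1] = 1, M[2,2] = -1/2
Tr(M) = 1 + -1/2
Computing step by step:
After adding M[1,1]: 1
After adding M[2,2]: 1/2
Tr(M) = 1/2

1/2


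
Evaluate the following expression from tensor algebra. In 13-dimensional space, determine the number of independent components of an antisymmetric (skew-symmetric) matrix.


An antisymmetric rank-2 tensor satisfies A_{ij} = -A_{ji}, so diagonal entries are zero.
The independent components are the upper-triangular entries: C(n, 2) = n(n-1)/2.
n = 13
C(13, 2) = 13 * 12 / 2 = 156 / 2 = 78

78


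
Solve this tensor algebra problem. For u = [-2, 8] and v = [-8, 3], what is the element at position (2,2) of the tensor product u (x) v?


The outer product entry T_{ij} = u_i * v_j.
We need i=2, j=2.
u_2 = 8, v_2 = 3
T_{2,2} = 8 * 3 = 24

24


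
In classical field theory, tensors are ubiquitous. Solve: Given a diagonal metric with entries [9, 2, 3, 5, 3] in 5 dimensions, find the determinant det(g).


For a diagonal metric, the determinant is the product of diagonal entries.
Diagonal entries: 9, 2, 3, 5, 3
det(g) = 9 * 2 * 3 * 5 * 3 = 810

810


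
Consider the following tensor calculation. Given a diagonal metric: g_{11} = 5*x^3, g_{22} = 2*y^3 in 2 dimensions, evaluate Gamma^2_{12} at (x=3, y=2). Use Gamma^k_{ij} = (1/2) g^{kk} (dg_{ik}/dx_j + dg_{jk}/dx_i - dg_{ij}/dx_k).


For a diagonal metric, Gamma^k_{ij} = (1/2) g^{kk} (dg_{ik}/dx_j + dg_{jk}/dx_i - dg_{ij}/dx_k).
The metric is diagonal, so g_{ab} = 0 for a != b.
At the given point: g_{11} = 135, g_{22} = 16
g^{22} = 1/16
dg_{12}/dx_2 = 0 (off-diagonal)
dg_{22}/dx_1 = dg_{22}/dx_1 = 0
dg_{12}/dx_2 = 0 (off-diagonal)
Numerator = 0 + 0 - 0 = 0
Gamma^2_{12} = 0 / (2 * 16) = 0

0


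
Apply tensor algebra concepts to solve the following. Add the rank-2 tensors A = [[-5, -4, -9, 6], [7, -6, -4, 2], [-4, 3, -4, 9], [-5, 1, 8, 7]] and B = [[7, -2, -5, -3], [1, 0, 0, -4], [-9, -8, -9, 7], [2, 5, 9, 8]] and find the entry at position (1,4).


Tensor addition is component-wise: (A + B)_{ij} = A_{ij} + B_{ij}.
A_{14} = 6
B_{14} = -3
(A + B)_{14} = 6 + -3 = 3

3


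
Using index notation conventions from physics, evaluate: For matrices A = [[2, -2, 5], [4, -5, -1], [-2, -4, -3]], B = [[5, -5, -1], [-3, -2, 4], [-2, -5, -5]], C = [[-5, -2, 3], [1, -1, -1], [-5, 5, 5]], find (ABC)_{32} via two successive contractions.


(ABC)_{32} = sum_m (AB)_{3m} C_{m2}. First compute row 3 of AB.
(AB)_{31} = -2*5 + -4*-3 + -3*-2 = 8
(AB)_{32} = -2*-5 + -4*-2 + -3*-5 = 33
(AB)_{33} = -2*-1 + -4*4 + -3*-5 = 1
Now contract with column 2 of C:
(AB)_{31} * C_{12} = 8 * -2 = -16
(AB)_{32} * C_{22} = 33 * -1 = -33
(AB)_{33} * C_{32} = 1 * 5 = 5
(ABC)_{32} = -16 + -33 + 5 = -44

-44


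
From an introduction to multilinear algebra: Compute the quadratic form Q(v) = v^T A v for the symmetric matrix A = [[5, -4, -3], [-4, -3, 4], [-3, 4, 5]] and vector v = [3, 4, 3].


First compute Av:
(Av)_1 = 5*3 + -4*4 + -3*3 = -10
(Av)_2 = -4*3 + -3*4 + 4*3 = -12
(Av)_3 = -3*3 + 4*4 + 5*3 = 22
Av = [-10, -12, 22]
Then v^T (Av) = 3*-10 + 4*-12 + 3*22
= -30 + -48 + 66 = -12

-12


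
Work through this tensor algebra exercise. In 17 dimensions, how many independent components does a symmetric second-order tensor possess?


A symmetric rank-2 tensor in d dimensions has d(d+1)/2 independent components.
d = 17
d(d+1)/2 = 17 * 18 / 2 = 306 / 2 = 153

153


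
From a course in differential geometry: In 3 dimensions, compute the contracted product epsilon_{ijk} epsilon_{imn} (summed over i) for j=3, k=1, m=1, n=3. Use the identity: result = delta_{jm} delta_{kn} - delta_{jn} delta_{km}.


Using the identity: epsilon_{ijk} epsilon_{imn} = delta_{jm} delta_{kn} - delta_{jn} delta_{km}.
delta_{31} = 0
delta_{13} = 0
delta_{33} = 1
delta_{11} = 1
Result = 0 * 0 - 1 * 1 = 0 - 1 = -1

-1


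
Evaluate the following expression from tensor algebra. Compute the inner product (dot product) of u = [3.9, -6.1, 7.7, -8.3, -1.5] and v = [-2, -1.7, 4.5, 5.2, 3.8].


The inner product u . v = sum of u_i * v_i.
Term-by-term: 3.9 * -2, -6.1 * -1.7, 7.7 * 4.5, -8.3 * 5.2, -1.5 * 3.8
Products: -7.8, 10.37, 34.65, -43.16, -5.7
Sum = -7.8 + 10.37 + 34.65 + -43.16 + -5.7 = -11.64

-11.64


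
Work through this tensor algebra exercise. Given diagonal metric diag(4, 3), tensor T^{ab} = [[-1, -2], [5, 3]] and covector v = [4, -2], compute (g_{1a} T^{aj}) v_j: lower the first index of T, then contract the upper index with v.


Step 1: lower the first index. For a diagonal metric, g_{ia} T^{aj} = g_{ii} T^{ij} (no sum on i).
g_{11} = 4
S_1{}^1 = 4 * T^{11} = 4 * -1 = -4
S_1{}^2 = 4 * T^{12} = 4 * -2 = -8
Step 2: contract S_1{}^j with v_j.
S_1{}^1 * v_1 = -4 * 4 = -16
S_1{}^2 * v_2 = -8 * -2 = 16
Result = -16 + 16 = 0

0


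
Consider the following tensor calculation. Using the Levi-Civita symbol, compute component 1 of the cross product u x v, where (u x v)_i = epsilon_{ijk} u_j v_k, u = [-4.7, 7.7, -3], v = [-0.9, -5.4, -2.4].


(u x v)_1 = sum_{j,k} epsilon_{1jk} u_j v_k. Only permutations of (1,2,3) contribute; the two non-zero terms are:
eps_{123} u_2 v_3 = 1 * 7.7 * -2.4 = -18.48
eps_{132} u_3 v_2 = -1 * -3 * -5.4 = -16.2
(u x v)_1 = -34.68

-34.68


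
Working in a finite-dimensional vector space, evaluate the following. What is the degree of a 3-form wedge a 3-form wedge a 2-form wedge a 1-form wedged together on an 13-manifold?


The degree of a wedge product is the sum of the degrees of the individual forms.
Degrees: 3, 3, 2, 1
Total degree = 3 + 3 + 2 + 1 = 9

9


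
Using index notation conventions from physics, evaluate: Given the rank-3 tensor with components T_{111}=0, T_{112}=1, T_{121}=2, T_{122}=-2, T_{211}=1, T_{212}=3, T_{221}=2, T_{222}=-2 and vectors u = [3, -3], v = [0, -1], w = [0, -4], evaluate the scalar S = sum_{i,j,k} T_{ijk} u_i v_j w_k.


S = sum over i,j,k of T_{ijk} u_i v_j w_k. Expanding all 8 terms:
T_{111}*u_1*v_1*w_1 = 0*3*0*0 = 0  (running total: 0)
T_{112}*u_1*v_1*w_2 = 1*3*0*-4 = 0  (running total: 0)
T_{121}*u_1*v_2*w_1 = 2*3*-1*0 = 0  (running total: 0)
T_{122}*u_1*v_2*w_2 = -2*3*-1*-4 = -24  (running total: -24)
T_{211}*u_2*v_1*w_1 = 1*-3*0*0 = 0  (running total: -24)
T_{212}*u_2*v_1*w_2 = 3*-3*0*-4 = 0  (running total: -24)
T_{221}*u_2*v_2*w_1 = 2*-3*-1*0 = 0  (running total: -24)
T_{222}*u_2*v_2*w_2 = -2*-3*-1*-4 = 24  (running total: 0)
S = 0

0


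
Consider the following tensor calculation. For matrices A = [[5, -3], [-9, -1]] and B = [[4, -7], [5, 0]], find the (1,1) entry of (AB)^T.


(AB)^T_{ij} = (AB)_{ji} = sum_k A_{jk} B_{ki}.
For i=1, j=1 we need (AB)_{11}:
A_{11} * B_{11} = 5 * 4 = 20
A_{12} * B_{21} = -3 * 5 = -15
Sum = 20 + -15 = 5

5


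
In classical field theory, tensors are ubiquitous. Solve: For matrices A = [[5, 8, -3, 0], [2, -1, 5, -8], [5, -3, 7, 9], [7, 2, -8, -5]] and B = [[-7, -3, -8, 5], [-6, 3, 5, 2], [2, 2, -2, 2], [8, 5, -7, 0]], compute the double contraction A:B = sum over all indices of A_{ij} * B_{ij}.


A:B = sum over all i,j of A_{ij} * B_{ij}.
Row 1: 5*-7=-35, 8*-3=-24, -3*-8=24, 0*5=0 => row sum = -35
Row 2: 2*-6=-12, -1*3=-3, 5*5=25, -8*2=-16 => row sum = -6
Row 3: 5*2=10, -3*2=-6, 7*-2=-14, 9*2=18 => row sum = 8
Row 4: 7*8=56, 2*5=10, -8*-7=56, -5*0=0 => row sum = 122
Total = -35 + -6 + 8 + 122 = 89

89


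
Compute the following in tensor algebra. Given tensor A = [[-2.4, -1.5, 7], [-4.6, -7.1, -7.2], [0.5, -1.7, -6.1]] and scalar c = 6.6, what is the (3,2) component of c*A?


Scalar multiplication: (cA)_{ij} = c * A_{ij}.
c = 6.6
A_{32} = -1.7
(cA)_{32} = 6.6 * -1.7 = -11.22

-11.22


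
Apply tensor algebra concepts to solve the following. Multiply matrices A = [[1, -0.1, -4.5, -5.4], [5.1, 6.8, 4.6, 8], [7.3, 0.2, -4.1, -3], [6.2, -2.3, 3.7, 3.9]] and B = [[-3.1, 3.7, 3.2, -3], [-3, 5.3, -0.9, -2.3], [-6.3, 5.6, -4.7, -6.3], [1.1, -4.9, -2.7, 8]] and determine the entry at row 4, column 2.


(AB)_{ij} = sum_k A_{ik} B_{kj}.
For i=4, j=2:
A_{41} * B_{12} = 6.2 * 3.7 = 22.94
A_{42} * B_{22} = -2.3 * 5.3 = -12.19
A_{43} * B_{32} = 3.7 * 5.6 = 20.72
A_{44} * B_{42} = 3.9 * -4.9 = -19.11
Sum = 22.94 + -12.19 + 20.72 + -19.11 = 12.36

12.36


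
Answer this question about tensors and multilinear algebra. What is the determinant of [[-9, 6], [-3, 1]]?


For a 2x2 matrix [[a, b], [c, d]], det = a*d - b*c.
a = -9, b = 6, c = -3, d = 1
a*d = -9 * 1 = -9
b*c = 6 * -3 = -18
det = -9 - -18 = 9

9


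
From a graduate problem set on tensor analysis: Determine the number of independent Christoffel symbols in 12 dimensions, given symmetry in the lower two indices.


Christoffel symbols Gamma^k_{ij} are symmetric in i,j, so there are d * d(d+1)/2 independent symbols.
d = 12
d(d+1)/2 = 12 * 13 / 2 = 78
Total = 12 * 78 = 936

936


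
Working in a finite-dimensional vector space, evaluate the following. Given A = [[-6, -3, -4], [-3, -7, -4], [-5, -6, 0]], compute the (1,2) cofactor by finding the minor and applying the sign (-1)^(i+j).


To find cofactor C_{12}, delete row 1 and column 2.
The resulting 2x2 submatrix is: [[-3, -4], [-5, 0]]
Minor M_{12} = -3*0 - -4*-5
  = 0 - 20 = -20
Sign = (-1)^(1+2) = (-1)^3 = -1
Cofactor C_{12} = -1 * -20 = 20

20


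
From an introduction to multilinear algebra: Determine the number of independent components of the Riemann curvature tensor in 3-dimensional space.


The Riemann tensor in d dimensions has d^2(d^2 - 1)/12 independent components.
d = 3, so d^2 = 9
d^2 - 1 = 8
d^2(d^2 - 1) = 9 * 8 = 72
Divide by 12: 72 / 12 = 6

6


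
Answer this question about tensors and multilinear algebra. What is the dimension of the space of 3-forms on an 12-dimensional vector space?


The dimension of the space of p-forms on an n-dimensional space is C(n, p).
n = 12, p = 3
C(12, 3) = 12! / (3! * 9!) = 220

220


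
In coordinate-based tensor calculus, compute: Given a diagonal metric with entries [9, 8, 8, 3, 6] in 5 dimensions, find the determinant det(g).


For a diagonal metric, the determinant is the product of diagonal entries.
Diagonal entries: 9, 8, 8, 3, 6
det(g) = 9 * 8 * 8 * 3 * 6 = 10368

10368


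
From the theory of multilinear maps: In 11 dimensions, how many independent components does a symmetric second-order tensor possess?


A symmetric rank-2 tensor in d dimensions has d(d+1)/2 independent components.
d = 11
d(d+1)/2 = 11 * 12 / 2 = 132 / 2 = 66

66


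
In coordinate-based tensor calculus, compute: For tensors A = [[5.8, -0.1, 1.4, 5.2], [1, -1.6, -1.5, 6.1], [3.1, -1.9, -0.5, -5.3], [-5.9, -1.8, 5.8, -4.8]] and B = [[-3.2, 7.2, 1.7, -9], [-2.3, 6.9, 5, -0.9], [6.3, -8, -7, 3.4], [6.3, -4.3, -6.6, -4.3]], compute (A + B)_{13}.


Tensor addition is component-wise: (A + B)_{ij} = A_{ij} + B_{ij}.
A_{13} = 1.4
B_{13} = 1.7
(A + B)_{13} = 1.4 + 1.7 = 3.1

3.1
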